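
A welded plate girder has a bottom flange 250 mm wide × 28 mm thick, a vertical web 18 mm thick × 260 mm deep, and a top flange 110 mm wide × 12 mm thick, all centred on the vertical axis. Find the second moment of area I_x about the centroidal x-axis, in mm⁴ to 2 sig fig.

I_x ≈ 1.4 × 10⁸ mm⁴

Treat the section as a set of non-overlapping primitives; coordinates are from the bounding-box lower-left.
Bottom plate: 250 × 28, A = 7 000 mm², y = 14 mm, Ī = 457 333 mm⁴.
Web plate: 18 × 260, A = 4 680 mm², y = 158 mm, Ī = 26 364 000 mm⁴.
Top plate: 110 × 12, A = 1 320 mm², y = 294 mm, Ī = 15 840 mm⁴.
Centroid: ȳ = ΣA·y / ΣA = 94.27 mm.
Transfer each piece to the centroidal x-axis using Ī + A·d² with d = y − 94.27:
  bottom plate: d = -80.27 mm → contributes +45 561 108 mm⁴
  web plate: d = 63.73 mm → contributes +45 371 422 mm⁴
  top plate: d = 199.7 mm → contributes +52 672 971 mm⁴
Total I = 143 605 500 mm⁴.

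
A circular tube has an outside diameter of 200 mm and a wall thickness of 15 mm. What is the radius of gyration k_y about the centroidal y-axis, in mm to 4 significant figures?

k_y ≈ 65.62 mm

Decompose the section into non-overlapping parts with the origin at the bottom-left of its bounding rectangle.
Outer circle: ⌀200, A = 31415.9 mm², x = 100 mm, Ī = 78 539 816 mm⁴.
Bore (subtracted): ⌀170, A = 22 698 mm², x = 100 mm, Ī = 40 998 275 mm⁴.
By symmetry the centroid is at mid-width, x̄ = 100 mm.
All pieces are centred on the centroidal y-axis, so I = ΣĪ (holes subtracted) = 37 541 541 mm⁴.
Radius of gyration: k = √(I/A) = √(37 541 541 / 8717.92) = 65.622 mm.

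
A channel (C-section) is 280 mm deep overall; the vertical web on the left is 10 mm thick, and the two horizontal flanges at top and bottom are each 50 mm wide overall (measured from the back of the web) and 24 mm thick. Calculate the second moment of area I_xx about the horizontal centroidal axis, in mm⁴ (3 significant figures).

Decompose the section into non-overlapping parts with the origin at the bottom-left of its bounding rectangle.
Web: 10 × 280, A = 2 800 mm², y = 140 mm, Ī = 18 293 333 mm⁴.
Top flange (beyond web): 40 × 24, A = 960 mm², y = 268 mm, Ī = 46 080 mm⁴.
Bottom flange (beyond web): 40 × 24, A = 960 mm², y = 12 mm, Ī = 46 080 mm⁴.
By symmetry the centroid is at mid-height, ȳ = 140 mm.
Transfer each piece to the horizontal centroidal axis using Ī + A·d² with d = y − 140:
  web: d = 0 mm → contributes +18 293 333 mm⁴
  top flange (beyond web): d = 128 mm → contributes +15 774 720 mm⁴
  bottom flange (beyond web): d = -128 mm → contributes +15 774 720 mm⁴
Total I = 49 842 773 mm⁴.

I_xx ≈ 4.98 × 10⁷ mm⁴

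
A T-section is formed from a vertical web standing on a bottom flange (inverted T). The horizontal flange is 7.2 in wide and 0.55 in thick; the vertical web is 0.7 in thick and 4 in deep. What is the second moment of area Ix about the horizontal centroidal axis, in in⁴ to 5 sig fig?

Ix ≈ 12.322 in⁴

Split into non-overlapping primitives; take the origin at the lower-left of the bounding box.
Flange: 7.2 × 0.55, A = 3.96 in², y = 0.275 in, Ī = 0.099825 in⁴.
Web: 0.7 × 4, A = 2.8 in², y = 2.55 in, Ī = 3.733333 in⁴.
Centroid: ȳ = ΣA·y / ΣA = 1.217308 in.
Transfer each piece to the horizontal centroidal axis using Ī + A·d² with d = y − 1.217308:
  flange: d = -0.9423077 in → contributes +3.616082 in⁴
  web: d = 1.332692 in → contributes +8.706326 in⁴
Total I = 12.32241 in⁴.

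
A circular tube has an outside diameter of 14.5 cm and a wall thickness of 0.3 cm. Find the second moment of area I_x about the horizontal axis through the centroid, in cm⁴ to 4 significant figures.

I_x ≈ 337.5 cm⁴

Treat the section as a set of non-overlapping primitives; coordinates are from the bounding-box lower-left.
Outer circle: ⌀14.5, A = 165.13 cm², y = 7.25 cm, Ī = 2169.91 cm⁴.
Bore (subtracted): ⌀13.9, A = 151.747 cm², y = 7.25 cm, Ī = 1832.44 cm⁴.
By symmetry the centroid is at mid-height, ȳ = 7.25 cm.
All pieces are centred on the horizontal axis through the centroid, so I = ΣĪ (holes subtracted) = 337.474 cm⁴.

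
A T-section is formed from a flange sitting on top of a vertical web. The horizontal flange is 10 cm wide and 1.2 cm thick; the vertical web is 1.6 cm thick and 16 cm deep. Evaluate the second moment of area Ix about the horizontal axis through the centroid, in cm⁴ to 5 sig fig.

Ix ≈ 1151.8 cm⁴

Decompose the section into non-overlapping parts with the origin at the bottom-left of its bounding rectangle.
Flange: 10 × 1.2, A = 12 cm², y = 16.6 cm, Ī = 1.44 cm⁴.
Web: 1.6 × 16, A = 25.6 cm², y = 8 cm, Ī = 546.1333 cm⁴.
Centroid: ȳ = ΣA·y / ΣA = 10.74468 cm.
Transfer each piece to the horizontal axis through the centroid using Ī + A·d² with d = y − 10.74468:
  flange: d = 5.855319 cm → contributes +412.8571 cm⁴
  web: d = -2.744681 cm → contributes +738.9851 cm⁴
Total I = 1151.842 cm⁴.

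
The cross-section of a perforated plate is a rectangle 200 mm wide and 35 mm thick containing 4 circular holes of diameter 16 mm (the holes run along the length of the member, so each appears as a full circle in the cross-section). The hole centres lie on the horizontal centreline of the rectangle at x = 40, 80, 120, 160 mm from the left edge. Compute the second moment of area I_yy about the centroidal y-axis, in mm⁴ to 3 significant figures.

I_yy ≈ 2.17 × 10⁷ mm⁴

Split into non-overlapping primitives; take the origin at the lower-left of the bounding box.
Plate: 200 × 35, A = 7 000 mm², x = 100 mm, Ī = 23 333 333 mm⁴.
Hole 1 (subtracted): ⌀16, A = 201.06 mm², x = 40 mm, Ī = 3 217 mm⁴.
Hole 2 (subtracted): ⌀16, A = 201.06 mm², x = 80 mm, Ī = 3 217 mm⁴.
Hole 3 (subtracted): ⌀16, A = 201.06 mm², x = 120 mm, Ī = 3 217 mm⁴.
Hole 4 (subtracted): ⌀16, A = 201.06 mm², x = 160 mm, Ī = 3 217 mm⁴.
By symmetry the centroid is at mid-width, x̄ = 100 mm.
Transfer each piece to the centroidal y-axis using Ī + A·d² with d = x − 100:
  plate: d = 0 mm → contributes +23 333 333 mm⁴
  hole 1: d = -60 mm → contributes −727 040 mm⁴
  hole 2: d = -20 mm → contributes −83 642 mm⁴
  hole 3: d = 20 mm → contributes −83 642 mm⁴
  hole 4: d = 60 mm → contributes −727 040 mm⁴
Total I = 21 711 970 mm⁴.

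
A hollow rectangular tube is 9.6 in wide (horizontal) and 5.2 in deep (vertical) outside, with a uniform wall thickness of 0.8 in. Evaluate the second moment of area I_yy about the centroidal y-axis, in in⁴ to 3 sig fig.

I_yy ≈ 230 in⁴

Break the section into simple shapes (no overlaps), measuring from the bottom-left corner of the bounding box.
Outer rectangle: 9.6 × 5.2, A = 49.92 in², x = 4.8 in, Ī = 383.39 in⁴.
Inner void (subtracted): 8 × 3.6, A = 28.8 in², x = 4.8 in, Ī = 153.6 in⁴.
By symmetry the centroid is at mid-width, x̄ = 4.8 in.
All pieces are centred on the centroidal y-axis, so I = ΣĪ (holes subtracted) = 229.79 in⁴.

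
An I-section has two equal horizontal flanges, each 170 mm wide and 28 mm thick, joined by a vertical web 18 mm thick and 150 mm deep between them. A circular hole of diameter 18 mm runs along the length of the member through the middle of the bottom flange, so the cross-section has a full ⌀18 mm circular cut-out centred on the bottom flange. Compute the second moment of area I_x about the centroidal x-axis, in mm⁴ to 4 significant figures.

I_x ≈ 7.903 × 10⁷ mm⁴

Split into non-overlapping primitives; take the origin at the lower-left of the bounding box.
Bottom flange: 170 × 28, A = 4 760 mm², y = 14 mm, Ī = 310 987 mm⁴.
Web: 18 × 150, A = 2 700 mm², y = 103 mm, Ī = 5 062 500 mm⁴.
Top flange: 170 × 28, A = 4 760 mm², y = 192 mm, Ī = 310 987 mm⁴.
Hole (subtracted): ⌀18, A = 254.469 mm², y = 14 mm, Ī = 5 153 mm⁴.
Centroid: ȳ = ΣA·y / ΣA = 104.893 mm.
Transfer each piece to the centroidal x-axis using Ī + A·d² with d = y − 104.893:
  bottom flange: d = -90.8927 mm → contributes +39 635 687 mm⁴
  web: d = -1.89275 mm → contributes +5 072 173 mm⁴
  top flange: d = 87.1073 mm → contributes +36 428 311 mm⁴
  hole: d = -90.8927 mm → contributes −2 107 447 mm⁴
Total I = 79 028 725 mm⁴.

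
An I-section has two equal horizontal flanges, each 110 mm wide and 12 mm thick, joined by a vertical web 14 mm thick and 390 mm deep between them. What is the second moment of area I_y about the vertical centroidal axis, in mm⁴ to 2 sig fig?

Split into non-overlapping primitives; take the origin at the lower-left of the bounding box.
Bottom flange: 110 × 12, A = 1 320 mm², x = 55 mm, Ī = 1 331 000 mm⁴.
Web: 14 × 390, A = 5 460 mm², x = 55 mm, Ī = 89 180 mm⁴.
Top flange: 110 × 12, A = 1 320 mm², x = 55 mm, Ī = 1 331 000 mm⁴.
By symmetry the centroid is at mid-width, x̄ = 55 mm.
All pieces are centred on the vertical centroidal axis, so I = ΣĪ = 2 751 180 mm⁴.

I_y ≈ 2.8 × 10⁶ mm⁴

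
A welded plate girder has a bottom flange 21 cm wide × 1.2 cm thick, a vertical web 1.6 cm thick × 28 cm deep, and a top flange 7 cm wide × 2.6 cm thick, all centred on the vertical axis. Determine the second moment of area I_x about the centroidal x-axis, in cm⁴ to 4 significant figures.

Split into non-overlapping primitives; take the origin at the lower-left of the bounding box.
Bottom plate: 21 × 1.2, A = 25.2 cm², y = 0.6 cm, Ī = 3.024 cm⁴.
Web plate: 1.6 × 28, A = 44.8 cm², y = 15.2 cm, Ī = 2926.93 cm⁴.
Top plate: 7 × 2.6, A = 18.2 cm², y = 30.5 cm, Ī = 10.2527 cm⁴.
Centroid: ȳ = ΣA·y / ΣA = 14.1857 cm.
Transfer each piece to the centroidal x-axis using Ī + A·d² with d = y − 14.1857:
  bottom plate: d = -13.5857 cm → contributes +4654.23 cm⁴
  web plate: d = 1.01429 cm → contributes +2973.02 cm⁴
  top plate: d = 16.3143 cm → contributes +4854.29 cm⁴
Total I = 12481.5 cm⁴.

I_x ≈ 1.248 × 10⁴ cm⁴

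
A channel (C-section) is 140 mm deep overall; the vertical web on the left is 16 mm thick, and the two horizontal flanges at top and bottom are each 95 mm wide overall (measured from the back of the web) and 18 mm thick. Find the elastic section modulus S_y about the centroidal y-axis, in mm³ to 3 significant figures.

S_y ≈ 7.21 × 10⁴ mm³

Decompose the section into non-overlapping parts with the origin at the bottom-left of its bounding rectangle.
Web: 16 × 140, A = 2 240 mm², x = 8 mm, Ī = 47 787 mm⁴.
Top flange (beyond web): 79 × 18, A = 1 422 mm², x = 55.5 mm, Ī = 739 559 mm⁴.
Bottom flange (beyond web): 79 × 18, A = 1 422 mm², x = 55.5 mm, Ī = 739 559 mm⁴.
Centroid: x̄ = ΣA·x / ΣA = 34.572 mm.
Transfer each piece to the centroidal y-axis using Ī + A·d² with d = x − 34.572:
  web: d = -26.572 mm → contributes +1 629 338 mm⁴
  top flange (beyond web): d = 20.928 mm → contributes +1 362 392 mm⁴
  bottom flange (beyond web): d = 20.928 mm → contributes +1 362 392 mm⁴
Total I = 4 354 122 mm⁴.
Extreme fibre distance c = 60.428 mm; S = I/c = 72 054 mm³.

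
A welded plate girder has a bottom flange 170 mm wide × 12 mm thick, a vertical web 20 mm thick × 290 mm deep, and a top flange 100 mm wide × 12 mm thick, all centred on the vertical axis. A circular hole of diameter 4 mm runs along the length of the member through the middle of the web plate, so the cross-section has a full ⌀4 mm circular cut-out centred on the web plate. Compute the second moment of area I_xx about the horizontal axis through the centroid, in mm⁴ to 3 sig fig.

I_xx ≈ 1.13 × 10⁸ mm⁴

Split into non-overlapping primitives; take the origin at the lower-left of the bounding box.
Bottom plate: 170 × 12, A = 2 040 mm², y = 6 mm, Ī = 24 480 mm⁴.
Web plate: 20 × 290, A = 5 800 mm², y = 157 mm, Ī = 40 648 333 mm⁴.
Top plate: 100 × 12, A = 1 200 mm², y = 308 mm, Ī = 14 400 mm⁴.
Hole (subtracted): ⌀4, A = 12.566 mm², y = 157 mm, Ī = 12.566 mm⁴.
Centroid: ȳ = ΣA·y / ΣA = 142.95 mm.
Transfer each piece to the horizontal axis through the centroid using Ī + A·d² with d = y − 142.95:
  bottom plate: d = -136.95 mm → contributes +38 285 015 mm⁴
  web plate: d = 14.051 mm → contributes +41 793 350 mm⁴
  top plate: d = 165.05 mm → contributes +32 704 403 mm⁴
  hole: d = 14.051 mm → contributes −2493.4 mm⁴
Total I = 112 780 275 mm⁴.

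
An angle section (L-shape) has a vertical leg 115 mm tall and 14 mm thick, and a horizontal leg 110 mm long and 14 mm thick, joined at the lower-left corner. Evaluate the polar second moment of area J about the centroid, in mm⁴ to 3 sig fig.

Break the section into simple shapes (no overlaps), measuring from the bottom-left corner of the bounding box.
Vertical leg: 14 × 115, A = 1 610 mm², y = 57.5 mm, Ī = 1 774 354 mm⁴.
Horizontal leg (remainder): 96 × 14, A = 1 344 mm², y = 7 mm, Ī = 21 952 mm⁴.
Centroid: ȳ = ΣA·y / ΣA = 34.524 mm.
Transfer each piece to the centroidal x-axis using Ī + A·d² with d = y − 34.524:
  vertical leg: d = 22.976 mm → contributes +2 624 290 mm⁴
  horizontal leg (remainder): d = -27.524 mm → contributes +1 040 104 mm⁴
Total I = 3 664 395 mm⁴.
For the y-axis: x̄ = 32.024 mm.
Repeating about the centroidal y-axis gives I_y = 3 274 337 mm⁴.
Polar second moment: J = I_x + I_y = 6 938 732 mm⁴.

J ≈ 6.94 × 10⁶ mm⁴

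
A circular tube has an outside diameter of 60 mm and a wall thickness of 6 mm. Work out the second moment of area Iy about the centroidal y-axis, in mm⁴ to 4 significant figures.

Iy ≈ 3.756 × 10⁵ mm⁴

Decompose the section into non-overlapping parts with the origin at the bottom-left of its bounding rectangle.
Outer circle: ⌀60, A = 2827.43 mm², x = 30 mm, Ī = 636 173 mm⁴.
Bore (subtracted): ⌀48, A = 1809.56 mm², x = 30 mm, Ī = 260 576 mm⁴.
By symmetry the centroid is at mid-width, x̄ = 30 mm.
All pieces are centred on the centroidal y-axis, so I = ΣĪ (holes subtracted) = 375 596 mm⁴.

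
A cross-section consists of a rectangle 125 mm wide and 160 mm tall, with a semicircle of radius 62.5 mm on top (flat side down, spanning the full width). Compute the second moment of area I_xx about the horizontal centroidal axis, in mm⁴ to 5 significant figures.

Treat the section as a set of non-overlapping primitives; coordinates are from the bounding-box lower-left.
Rectangular body: 125 × 160, A = 20 000 mm², y = 80 mm, Ī = 42 666 667 mm⁴.
Semicircular cap: semicircle r = 62.5, A = 6135.923 mm², y = 186.5258 mm, Ī = 1 674 758 mm⁴.
Centroid: ȳ = ΣA·y / ΣA = 105.009 mm.
Transfer each piece to the horizontal centroidal axis using Ī + A·d² with d = y − 105.009:
  rectangular body: d = -25.00904 mm → contributes +55 175 705 mm⁴
  semicircular cap: d = 81.51679 mm → contributes +42 447 885 mm⁴
Total I = 97 623 590 mm⁴.

I_xx ≈ 9.7624 × 10⁷ mm⁴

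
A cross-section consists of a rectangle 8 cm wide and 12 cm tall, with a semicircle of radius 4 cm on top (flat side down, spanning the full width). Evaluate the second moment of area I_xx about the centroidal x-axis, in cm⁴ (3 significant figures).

Split into non-overlapping primitives; take the origin at the lower-left of the bounding box.
Rectangular body: 8 × 12, A = 96 cm², y = 6 cm, Ī = 1 152 cm⁴.
Semicircular cap: semicircle r = 4, A = 25.133 cm², y = 13.698 cm, Ī = 28.098 cm⁴.
Centroid: ȳ = ΣA·y / ΣA = 7.5971 cm.
Transfer each piece to the centroidal x-axis using Ī + A·d² with d = y − 7.5971:
  rectangular body: d = -1.5971 cm → contributes +1396.9 cm⁴
  semicircular cap: d = 6.1005 cm → contributes +963.45 cm⁴
Total I = 2360.3 cm⁴.

I_xx ≈ 2360 cm⁴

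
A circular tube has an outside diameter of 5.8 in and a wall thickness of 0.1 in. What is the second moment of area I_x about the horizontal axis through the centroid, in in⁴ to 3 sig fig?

I_x ≈ 7.27 in⁴

Break the section into simple shapes (no overlaps), measuring from the bottom-left corner of the bounding box.
Outer circle: ⌀5.8, A = 26.421 in², y = 2.9 in, Ī = 55.55 in⁴.
Bore (subtracted): ⌀5.6, A = 24.63 in², y = 2.9 in, Ī = 48.275 in⁴.
By symmetry the centroid is at mid-height, ȳ = 2.9 in.
All pieces are centred on the horizontal axis through the centroid, so I = ΣĪ (holes subtracted) = 7.2748 in⁴.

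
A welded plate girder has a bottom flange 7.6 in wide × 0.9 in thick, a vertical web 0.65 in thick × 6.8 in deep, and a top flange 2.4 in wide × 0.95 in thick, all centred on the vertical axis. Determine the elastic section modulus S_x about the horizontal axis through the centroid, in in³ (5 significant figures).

S_x ≈ 23.159 in³

Treat the section as a set of non-overlapping primitives; coordinates are from the bounding-box lower-left.
Bottom plate: 7.6 × 0.9, A = 6.84 in², y = 0.45 in, Ī = 0.4617 in⁴.
Web plate: 0.65 × 6.8, A = 4.42 in², y = 4.3 in, Ī = 17.03173 in⁴.
Top plate: 2.4 × 0.95, A = 2.28 in², y = 8.175 in, Ī = 0.171475 in⁴.
Centroid: ȳ = ΣA·y / ΣA = 3.007607 in.
Transfer each piece to the horizontal axis through the centroid using Ī + A·d² with d = y − 3.007607:
  bottom plate: d = -2.557607 in → contributes +45.20456 in⁴
  web plate: d = 1.292393 in → contributes +24.41437 in⁴
  top plate: d = 5.167393 in → contributes +61.05192 in⁴
Total I = 130.6708 in⁴.
Extreme fibre distance c = 5.642393 in; S = I/c = 23.15876 in³.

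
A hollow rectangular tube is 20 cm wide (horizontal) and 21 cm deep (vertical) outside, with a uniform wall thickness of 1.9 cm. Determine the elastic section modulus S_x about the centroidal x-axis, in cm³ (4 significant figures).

S_x ≈ 815.8 cm³

Break the section into simple shapes (no overlaps), measuring from the bottom-left corner of the bounding box.
Outer rectangle: 20 × 21, A = 420 cm², y = 10.5 cm, Ī = 15 435 cm⁴.
Inner void (subtracted): 16.2 × 17.2, A = 278.64 cm², y = 10.5 cm, Ī = 6869.4 cm⁴.
By symmetry the centroid is at mid-height, ȳ = 10.5 cm.
All pieces are centred on the centroidal x-axis, so I = ΣĪ (holes subtracted) = 8565.6 cm⁴.
Extreme fibre distance c = 10.5 cm; S = I/c = 815.771 cm³.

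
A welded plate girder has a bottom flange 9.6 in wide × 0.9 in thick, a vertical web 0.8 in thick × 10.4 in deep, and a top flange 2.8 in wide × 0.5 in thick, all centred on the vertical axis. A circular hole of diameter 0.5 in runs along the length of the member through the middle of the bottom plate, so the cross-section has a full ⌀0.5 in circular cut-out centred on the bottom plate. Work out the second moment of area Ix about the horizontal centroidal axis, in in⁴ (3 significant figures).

Split into non-overlapping primitives; take the origin at the lower-left of the bounding box.
Bottom plate: 9.6 × 0.9, A = 8.64 in², y = 0.45 in, Ī = 0.5832 in⁴.
Web plate: 0.8 × 10.4, A = 8.32 in², y = 6.1 in, Ī = 74.991 in⁴.
Top plate: 2.8 × 0.5, A = 1.4 in², y = 11.55 in, Ī = 0.029167 in⁴.
Hole (subtracted): ⌀0.5, A = 0.19635 in², y = 0.45 in, Ī = 0.003068 in⁴.
Centroid: ȳ = ΣA·y / ΣA = 3.8936 in.
Transfer each piece to the horizontal centroidal axis using Ī + A·d² with d = y − 3.8936:
  bottom plate: d = -3.4436 in → contributes +103.04 in⁴
  web plate: d = 2.2064 in → contributes +115.5 in⁴
  top plate: d = 7.6564 in → contributes +82.098 in⁴
  hole: d = -3.4436 in → contributes −2.3314 in⁴
Total I = 298.3 in⁴.

Ix ≈ 298 in⁴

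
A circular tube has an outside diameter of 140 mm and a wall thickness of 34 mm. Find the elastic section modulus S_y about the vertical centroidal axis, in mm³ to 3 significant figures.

Split into non-overlapping primitives; take the origin at the lower-left of the bounding box.
Outer circle: ⌀140, A = 15 394 mm², x = 70 mm, Ī = 18 857 410 mm⁴.
Bore (subtracted): ⌀72, A = 4071.5 mm², x = 70 mm, Ī = 1 319 167 mm⁴.
By symmetry the centroid is at mid-width, x̄ = 70 mm.
All pieces are centred on the vertical centroidal axis, so I = ΣĪ (holes subtracted) = 17 538 243 mm⁴.
Extreme fibre distance c = 70 mm; S = I/c = 250 546 mm³.

S_y ≈ 2.51 × 10⁵ mm³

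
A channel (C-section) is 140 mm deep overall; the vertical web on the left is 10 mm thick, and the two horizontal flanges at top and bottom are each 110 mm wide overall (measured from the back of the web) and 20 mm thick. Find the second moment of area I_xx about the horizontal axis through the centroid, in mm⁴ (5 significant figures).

Split into non-overlapping primitives; take the origin at the lower-left of the bounding box.
Web: 10 × 140, A = 1 400 mm², y = 70 mm, Ī = 2 286 667 mm⁴.
Top flange (beyond web): 100 × 20, A = 2 000 mm², y = 130 mm, Ī = 66666.67 mm⁴.
Bottom flange (beyond web): 100 × 20, A = 2 000 mm², y = 10 mm, Ī = 66666.67 mm⁴.
By symmetry the centroid is at mid-height, ȳ = 70 mm.
Transfer each piece to the horizontal axis through the centroid using Ī + A·d² with d = y − 70:
  web: d = 0 mm → contributes +2 286 667 mm⁴
  top flange (beyond web): d = 60 mm → contributes +7 266 667 mm⁴
  bottom flange (beyond web): d = -60 mm → contributes +7 266 667 mm⁴
Total I = 16 820 000 mm⁴.

I_xx ≈ 1.6820 × 10⁷ mm⁴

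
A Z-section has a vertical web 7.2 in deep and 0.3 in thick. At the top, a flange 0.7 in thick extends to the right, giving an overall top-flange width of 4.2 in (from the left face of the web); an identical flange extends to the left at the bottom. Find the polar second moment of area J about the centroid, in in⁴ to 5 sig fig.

J ≈ 98.241 in⁴

Treat the section as a set of non-overlapping primitives; coordinates are from the bounding-box lower-left.
Web: 0.3 × 7.2, A = 2.16 in², y = 3.6 in, Ī = 9.3312 in⁴.
Top flange (beyond web): 3.9 × 0.7, A = 2.73 in², y = 6.85 in, Ī = 0.111475 in⁴.
Bottom flange (beyond web): 3.9 × 0.7, A = 2.73 in², y = 0.35 in, Ī = 0.111475 in⁴.
Centroid: ȳ = ΣA·y / ΣA = 3.6 in.
Transfer each piece to the centroidal x-axis using Ī + A·d² with d = y − 3.6:
  web: d = 0 in → contributes +9.3312 in⁴
  top flange (beyond web): d = 3.25 in → contributes +28.9471 in⁴
  bottom flange (beyond web): d = -3.25 in → contributes +28.9471 in⁴
Total I = 67.2254 in⁴.
For the y-axis: x̄ = 4.05 in.
Repeating about the centroidal y-axis gives I_y = 31.01535 in⁴.
Polar second moment: J = I_x + I_y = 98.24075 in⁴.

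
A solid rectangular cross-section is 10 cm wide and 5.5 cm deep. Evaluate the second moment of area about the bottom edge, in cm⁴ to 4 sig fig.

I_base ≈ 554.6 cm⁴

The section: 10 × 5.5, A = 55 cm², y = 2.75 cm, Ī = 138.646 cm⁴.
Transfer it to a horizontal axis along the bottom face using Ī + A·d² with d = y − 0:
  the section: d = 2.75 cm → contributes +554.583 cm⁴
Total I = 554.583 cm⁴.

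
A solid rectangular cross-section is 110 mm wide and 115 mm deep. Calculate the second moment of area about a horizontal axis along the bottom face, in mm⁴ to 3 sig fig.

The section: 110 × 115, A = 12 650 mm², y = 57.5 mm, Ī = 13 941 354 mm⁴.
Transfer it to the base of the section using Ī + A·d² with d = y − 0:
  the section: d = 57.5 mm → contributes +55 765 417 mm⁴
Total I = 55 765 417 mm⁴.

I_base ≈ 5.58 × 10⁷ mm⁴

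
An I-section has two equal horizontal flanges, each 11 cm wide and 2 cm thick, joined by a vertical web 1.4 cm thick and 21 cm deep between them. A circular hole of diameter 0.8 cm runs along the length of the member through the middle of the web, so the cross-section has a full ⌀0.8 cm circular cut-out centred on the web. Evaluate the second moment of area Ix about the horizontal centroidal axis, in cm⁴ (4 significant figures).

Treat the section as a set of non-overlapping primitives; coordinates are from the bounding-box lower-left.
Bottom flange: 11 × 2, A = 22 cm², y = 1 cm, Ī = 7.33333 cm⁴.
Web: 1.4 × 21, A = 29.4 cm², y = 12.5 cm, Ī = 1080.45 cm⁴.
Top flange: 11 × 2, A = 22 cm², y = 24 cm, Ī = 7.33333 cm⁴.
Hole (subtracted): ⌀0.8, A = 0.502655 cm², y = 12.5 cm, Ī = 0.0201062 cm⁴.
By symmetry the centroid is at mid-height, ȳ = 12.5 cm.
Transfer each piece to the horizontal centroidal axis using Ī + A·d² with d = y − 12.5:
  bottom flange: d = -11.5 cm → contributes +2916.83 cm⁴
  web: d = 0 cm → contributes +1080.45 cm⁴
  top flange: d = 11.5 cm → contributes +2916.83 cm⁴
  hole: d = 0 cm → contributes −0.0201062 cm⁴
Total I = 6914.1 cm⁴.

Ix ≈ 6914 cm⁴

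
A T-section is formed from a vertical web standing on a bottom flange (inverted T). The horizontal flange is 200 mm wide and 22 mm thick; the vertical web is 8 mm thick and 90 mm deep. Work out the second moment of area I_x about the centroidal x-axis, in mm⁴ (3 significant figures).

Treat the section as a set of non-overlapping primitives; coordinates are from the bounding-box lower-left.
Flange: 200 × 22, A = 4 400 mm², y = 11 mm, Ī = 177 467 mm⁴.
Web: 8 × 90, A = 720 mm², y = 67 mm, Ī = 486 000 mm⁴.
Centroid: ȳ = ΣA·y / ΣA = 18.875 mm.
Transfer each piece to the centroidal x-axis using Ī + A·d² with d = y − 18.875:
  flange: d = -7.875 mm → contributes +450 335 mm⁴
  web: d = 48.125 mm → contributes +2 153 531 mm⁴
Total I = 2 603 867 mm⁴.

I_x ≈ 2.60 × 10⁶ mm⁴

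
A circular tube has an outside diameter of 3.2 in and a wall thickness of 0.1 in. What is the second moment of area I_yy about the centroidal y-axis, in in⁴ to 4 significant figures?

Decompose the section into non-overlapping parts with the origin at the bottom-left of its bounding rectangle.
Outer circle: ⌀3.2, A = 8.04248 in², x = 1.6 in, Ī = 5.14719 in⁴.
Bore (subtracted): ⌀3, A = 7.06858 in², x = 1.6 in, Ī = 3.97608 in⁴.
By symmetry the centroid is at mid-width, x̄ = 1.6 in.
All pieces are centred on the centroidal y-axis, so I = ΣĪ (holes subtracted) = 1.17111 in⁴.

I_yy ≈ 1.171 in⁴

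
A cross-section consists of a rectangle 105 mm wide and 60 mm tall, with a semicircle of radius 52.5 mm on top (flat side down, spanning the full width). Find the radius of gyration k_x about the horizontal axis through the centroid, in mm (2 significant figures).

Treat the section as a set of non-overlapping primitives; coordinates are from the bounding-box lower-left.
Rectangular body: 105 × 60, A = 6 300 mm², y = 30 mm, Ī = 1 890 000 mm⁴.
Semicircular cap: semicircle r = 52.5, A = 4 330 mm², y = 82.28 mm, Ī = 833 814 mm⁴.
Centroid: ȳ = ΣA·y / ΣA = 51.29 mm.
Transfer each piece to the horizontal axis through the centroid using Ī + A·d² with d = y − 51.29:
  rectangular body: d = -21.29 mm → contributes +4 746 870 mm⁴
  semicircular cap: d = 30.99 mm → contributes +4 990 934 mm⁴
Total I = 9 737 805 mm⁴.
Radius of gyration: k = √(I/A) = √(9 737 805 / 10 630) = 30.27 mm.

k_x ≈ 30 mm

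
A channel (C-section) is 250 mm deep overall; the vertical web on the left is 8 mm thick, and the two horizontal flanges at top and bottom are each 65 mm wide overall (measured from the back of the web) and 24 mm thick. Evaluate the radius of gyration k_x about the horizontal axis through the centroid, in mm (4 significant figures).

k_x ≈ 98.00 mm

Treat the section as a set of non-overlapping primitives; coordinates are from the bounding-box lower-left.
Web: 8 × 250, A = 2 000 mm², y = 125 mm, Ī = 10 416 667 mm⁴.
Top flange (beyond web): 57 × 24, A = 1 368 mm², y = 238 mm, Ī = 65 664 mm⁴.
Bottom flange (beyond web): 57 × 24, A = 1 368 mm², y = 12 mm, Ī = 65 664 mm⁴.
By symmetry the centroid is at mid-height, ȳ = 125 mm.
Transfer each piece to the horizontal axis through the centroid using Ī + A·d² with d = y − 125:
  web: d = 0 mm → contributes +10 416 667 mm⁴
  top flange (beyond web): d = 113 mm → contributes +17 533 656 mm⁴
  bottom flange (beyond web): d = -113 mm → contributes +17 533 656 mm⁴
Total I = 45 483 979 mm⁴.
Radius of gyration: k = √(I/A) = √(45 483 979 / 4 736) = 97.9994 mm.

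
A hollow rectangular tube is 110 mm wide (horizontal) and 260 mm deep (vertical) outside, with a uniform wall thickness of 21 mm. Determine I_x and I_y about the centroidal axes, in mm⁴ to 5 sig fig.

I_x ≈ 1.0241 × 10⁸ mm⁴, I_y ≈ 2.3126 × 10⁷ mm⁴

Decompose the section into non-overlapping parts with the origin at the bottom-left of its bounding rectangle.
Outer rectangle: 110 × 260, A = 28 600 mm², y = 130 mm, Ī = 161 113 333 mm⁴.
Inner void (subtracted): 68 × 218, A = 14 824 mm², y = 130 mm, Ī = 58 707 981 mm⁴.
By symmetry the centroid is at mid-height, ȳ = 130 mm.
All pieces are centred on the centroidal x-axis, so I = ΣĪ (holes subtracted) = 102 405 352 mm⁴.
Repeating about the centroidal y-axis gives I_y = 23 126 152 mm⁴.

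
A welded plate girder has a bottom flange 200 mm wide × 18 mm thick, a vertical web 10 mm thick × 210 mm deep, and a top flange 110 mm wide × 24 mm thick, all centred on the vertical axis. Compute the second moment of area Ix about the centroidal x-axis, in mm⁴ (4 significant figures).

Ix ≈ 8.963 × 10⁷ mm⁴

Treat the section as a set of non-overlapping primitives; coordinates are from the bounding-box lower-left.
Bottom plate: 200 × 18, A = 3 600 mm², y = 9 mm, Ī = 97 200 mm⁴.
Web plate: 10 × 210, A = 2 100 mm², y = 123 mm, Ī = 7 717 500 mm⁴.
Top plate: 110 × 24, A = 2 640 mm², y = 240 mm, Ī = 126 720 mm⁴.
Centroid: ȳ = ΣA·y / ΣA = 110.827 mm.
Transfer each piece to the centroidal x-axis using Ī + A·d² with d = y − 110.827:
  bottom plate: d = -101.827 mm → contributes +37 424 904 mm⁴
  web plate: d = 12.1727 mm → contributes +8 028 665 mm⁴
  top plate: d = 129.173 mm → contributes +44 176 642 mm⁴
Total I = 89 630 211 mm⁴.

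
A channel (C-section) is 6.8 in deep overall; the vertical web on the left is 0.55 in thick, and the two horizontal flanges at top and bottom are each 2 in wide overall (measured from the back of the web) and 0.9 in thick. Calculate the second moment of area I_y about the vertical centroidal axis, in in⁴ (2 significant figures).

Split into non-overlapping primitives; take the origin at the lower-left of the bounding box.
Web: 0.55 × 6.8, A = 3.74 in², x = 0.275 in, Ī = 0.09428 in⁴.
Top flange (beyond web): 1.45 × 0.9, A = 1.305 in², x = 1.275 in, Ī = 0.2286 in⁴.
Bottom flange (beyond web): 1.45 × 0.9, A = 1.305 in², x = 1.275 in, Ī = 0.2286 in⁴.
Centroid: x̄ = ΣA·x / ΣA = 0.686 in.
Transfer each piece to the vertical centroidal axis using Ī + A·d² with d = x − 0.686:
  web: d = -0.411 in → contributes +0.7261 in⁴
  top flange (beyond web): d = 0.589 in → contributes +0.6813 in⁴
  bottom flange (beyond web): d = 0.589 in → contributes +0.6813 in⁴
Total I = 2.089 in⁴.

I_y ≈ 2.1 in⁴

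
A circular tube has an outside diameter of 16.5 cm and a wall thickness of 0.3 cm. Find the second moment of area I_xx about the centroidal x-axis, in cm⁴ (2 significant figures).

I_xx ≈ 500 cm⁴

Treat the section as a set of non-overlapping primitives; coordinates are from the bounding-box lower-left.
Outer circle: ⌀16.5, A = 213.8 cm², y = 8.25 cm, Ī = 3 638 cm⁴.
Bore (subtracted): ⌀15.9, A = 198.6 cm², y = 8.25 cm, Ī = 3 137 cm⁴.
By symmetry the centroid is at mid-height, ȳ = 8.25 cm.
All pieces are centred on the centroidal x-axis, so I = ΣĪ (holes subtracted) = 501 cm⁴.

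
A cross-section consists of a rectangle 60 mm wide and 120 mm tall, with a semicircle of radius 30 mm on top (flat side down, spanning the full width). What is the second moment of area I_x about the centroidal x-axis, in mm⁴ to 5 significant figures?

Decompose the section into non-overlapping parts with the origin at the bottom-left of its bounding rectangle.
Rectangular body: 60 × 120, A = 7 200 mm², y = 60 mm, Ī = 8 640 000 mm⁴.
Semicircular cap: semicircle r = 30, A = 1413.717 mm², y = 132.7324 mm, Ī = 88903.14 mm⁴.
Centroid: ȳ = ΣA·y / ΣA = 71.93712 mm.
Transfer each piece to the centroidal x-axis using Ī + A·d² with d = y − 71.93712:
  rectangular body: d = -11.93712 mm → contributes +9 665 963 mm⁴
  semicircular cap: d = 60.79527 mm → contributes +5 314 092 mm⁴
Total I = 14 980 055 mm⁴.

I_x ≈ 1.4980 × 10⁷ mm⁴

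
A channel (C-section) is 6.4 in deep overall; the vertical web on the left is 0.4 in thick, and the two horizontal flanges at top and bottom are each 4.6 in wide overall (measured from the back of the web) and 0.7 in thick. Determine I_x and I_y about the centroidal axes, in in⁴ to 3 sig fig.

Break the section into simple shapes (no overlaps), measuring from the bottom-left corner of the bounding box.
Web: 0.4 × 6.4, A = 2.56 in², y = 3.2 in, Ī = 8.7381 in⁴.
Top flange (beyond web): 4.2 × 0.7, A = 2.94 in², y = 6.05 in, Ī = 0.12005 in⁴.
Bottom flange (beyond web): 4.2 × 0.7, A = 2.94 in², y = 0.35 in, Ī = 0.12005 in⁴.
By symmetry the centroid is at mid-height, ȳ = 3.2 in.
Transfer each piece to the centroidal x-axis using Ī + A·d² with d = y − 3.2:
  web: d = 0 in → contributes +8.7381 in⁴
  top flange (beyond web): d = 2.85 in → contributes +24 in⁴
  bottom flange (beyond web): d = -2.85 in → contributes +24 in⁴
Total I = 56.739 in⁴.
For the y-axis: x̄ = 1.8024 in.
Repeating about the centroidal y-axis gives I_y = 18.112 in⁴.

I_x ≈ 56.7 in⁴, I_y ≈ 18.1 in⁴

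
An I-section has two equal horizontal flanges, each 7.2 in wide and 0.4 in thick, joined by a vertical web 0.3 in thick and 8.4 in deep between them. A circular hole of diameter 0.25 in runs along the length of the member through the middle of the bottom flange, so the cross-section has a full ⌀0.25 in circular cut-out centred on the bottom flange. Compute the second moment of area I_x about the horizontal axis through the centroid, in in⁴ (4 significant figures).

I_x ≈ 125.5 in⁴

Treat the section as a set of non-overlapping primitives; coordinates are from the bounding-box lower-left.
Bottom flange: 7.2 × 0.4, A = 2.88 in², y = 0.2 in, Ī = 0.0384 in⁴.
Web: 0.3 × 8.4, A = 2.52 in², y = 4.6 in, Ī = 14.8176 in⁴.
Top flange: 7.2 × 0.4, A = 2.88 in², y = 9 in, Ī = 0.0384 in⁴.
Hole (subtracted): ⌀0.25, A = 0.0490874 in², y = 0.2 in, Ī = 0.000191748 in⁴.
Centroid: ȳ = ΣA·y / ΣA = 4.62624 in.
Transfer each piece to the horizontal axis through the centroid using Ī + A·d² with d = y − 4.62624:
  bottom flange: d = -4.42624 in → contributes +56.4622 in⁴
  web: d = -0.0262406 in → contributes +14.8193 in⁴
  top flange: d = 4.37376 in → contributes +55.1321 in⁴
  hole: d = -4.42624 in → contributes −0.961892 in⁴
Total I = 125.452 in⁴.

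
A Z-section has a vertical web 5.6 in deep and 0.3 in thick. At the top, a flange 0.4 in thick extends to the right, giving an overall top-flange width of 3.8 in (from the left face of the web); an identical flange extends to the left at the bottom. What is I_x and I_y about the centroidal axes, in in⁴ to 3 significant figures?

I_x ≈ 23.4 in⁴, I_y ≈ 13.0 in⁴

Treat the section as a set of non-overlapping primitives; coordinates are from the bounding-box lower-left.
Web: 0.3 × 5.6, A = 1.68 in², y = 2.8 in, Ī = 4.3904 in⁴.
Top flange (beyond web): 3.5 × 0.4, A = 1.4 in², y = 5.4 in, Ī = 0.018667 in⁴.
Bottom flange (beyond web): 3.5 × 0.4, A = 1.4 in², y = 0.2 in, Ī = 0.018667 in⁴.
Centroid: ȳ = ΣA·y / ΣA = 2.8 in.
Transfer each piece to the centroidal x-axis using Ī + A·d² with d = y − 2.8:
  web: d = 0 in → contributes +4.3904 in⁴
  top flange (beyond web): d = 2.6 in → contributes +9.4827 in⁴
  bottom flange (beyond web): d = -2.6 in → contributes +9.4827 in⁴
Total I = 23.356 in⁴.
For the y-axis: x̄ = 3.65 in.
Repeating about the centroidal y-axis gives I_y = 12.979 in⁴.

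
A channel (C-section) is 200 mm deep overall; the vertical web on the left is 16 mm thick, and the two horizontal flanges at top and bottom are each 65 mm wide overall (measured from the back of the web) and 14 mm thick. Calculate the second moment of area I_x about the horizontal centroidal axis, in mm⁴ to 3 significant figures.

I_x ≈ 2.26 × 10⁷ mm⁴

Break the section into simple shapes (no overlaps), measuring from the bottom-left corner of the bounding box.
Web: 16 × 200, A = 3 200 mm², y = 100 mm, Ī = 10 666 667 mm⁴.
Top flange (beyond web): 49 × 14, A = 686 mm², y = 193 mm, Ī = 11 205 mm⁴.
Bottom flange (beyond web): 49 × 14, A = 686 mm², y = 7 mm, Ī = 11 205 mm⁴.
By symmetry the centroid is at mid-height, ȳ = 100 mm.
Transfer each piece to the horizontal centroidal axis using Ī + A·d² with d = y − 100:
  web: d = 0 mm → contributes +10 666 667 mm⁴
  top flange (beyond web): d = 93 mm → contributes +5 944 419 mm⁴
  bottom flange (beyond web): d = -93 mm → contributes +5 944 419 mm⁴
Total I = 22 555 504 mm⁴.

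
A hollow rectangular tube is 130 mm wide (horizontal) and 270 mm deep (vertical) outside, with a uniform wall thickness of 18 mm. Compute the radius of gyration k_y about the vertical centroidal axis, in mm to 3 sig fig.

k_y ≈ 50.4 mm

Split into non-overlapping primitives; take the origin at the lower-left of the bounding box.
Outer rectangle: 130 × 270, A = 35 100 mm², x = 65 mm, Ī = 49 432 500 mm⁴.
Inner void (subtracted): 94 × 234, A = 21 996 mm², x = 65 mm, Ī = 16 196 388 mm⁴.
By symmetry the centroid is at mid-width, x̄ = 65 mm.
All pieces are centred on the vertical centroidal axis, so I = ΣĪ (holes subtracted) = 33 236 112 mm⁴.
Radius of gyration: k = √(I/A) = √(33 236 112 / 13 104) = 50.362 mm.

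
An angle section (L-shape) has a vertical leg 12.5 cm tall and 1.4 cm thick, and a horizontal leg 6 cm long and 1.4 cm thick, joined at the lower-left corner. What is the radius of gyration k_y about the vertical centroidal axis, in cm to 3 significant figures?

k_y ≈ 1.54 cm

Decompose the section into non-overlapping parts with the origin at the bottom-left of its bounding rectangle.
Vertical leg: 1.4 × 12.5, A = 17.5 cm², x = 0.7 cm, Ī = 2.8583 cm⁴.
Horizontal leg (remainder): 4.6 × 1.4, A = 6.44 cm², x = 3.7 cm, Ī = 11.356 cm⁴.
Centroid: x̄ = ΣA·x / ΣA = 1.507 cm.
Transfer each piece to the vertical centroidal axis using Ī + A·d² with d = x − 1.507:
  vertical leg: d = -0.80702 cm → contributes +14.256 cm⁴
  horizontal leg (remainder): d = 2.193 cm → contributes +42.327 cm⁴
Total I = 56.583 cm⁴.
Radius of gyration: k = √(I/A) = √(56.583 / 23.94) = 1.5374 cm.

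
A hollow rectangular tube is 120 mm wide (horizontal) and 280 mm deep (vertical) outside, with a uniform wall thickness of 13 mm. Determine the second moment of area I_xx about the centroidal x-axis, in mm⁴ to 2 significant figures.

Treat the section as a set of non-overlapping primitives; coordinates are from the bounding-box lower-left.
Outer rectangle: 120 × 280, A = 33 600 mm², y = 140 mm, Ī = 219 520 000 mm⁴.
Inner void (subtracted): 94 × 254, A = 23 876 mm², y = 140 mm, Ī = 128 365 335 mm⁴.
By symmetry the centroid is at mid-height, ȳ = 140 mm.
All pieces are centred on the centroidal x-axis, so I = ΣĪ (holes subtracted) = 91 154 665 mm⁴.

I_xx ≈ 9.1 × 10⁷ mm⁴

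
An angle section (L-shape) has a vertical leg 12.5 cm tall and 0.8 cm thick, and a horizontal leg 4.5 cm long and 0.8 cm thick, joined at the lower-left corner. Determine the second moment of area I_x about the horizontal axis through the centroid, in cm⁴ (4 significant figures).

Split into non-overlapping primitives; take the origin at the lower-left of the bounding box.
Vertical leg: 0.8 × 12.5, A = 10 cm², y = 6.25 cm, Ī = 130.208 cm⁴.
Horizontal leg (remainder): 3.7 × 0.8, A = 2.96 cm², y = 0.4 cm, Ī = 0.157867 cm⁴.
Centroid: ȳ = ΣA·y / ΣA = 4.91389 cm.
Transfer each piece to the horizontal axis through the centroid using Ī + A·d² with d = y − 4.91389:
  vertical leg: d = 1.33611 cm → contributes +148.06 cm⁴
  horizontal leg (remainder): d = -4.51389 cm → contributes +60.4684 cm⁴
Total I = 208.529 cm⁴.

I_x ≈ 208.5 cm⁴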